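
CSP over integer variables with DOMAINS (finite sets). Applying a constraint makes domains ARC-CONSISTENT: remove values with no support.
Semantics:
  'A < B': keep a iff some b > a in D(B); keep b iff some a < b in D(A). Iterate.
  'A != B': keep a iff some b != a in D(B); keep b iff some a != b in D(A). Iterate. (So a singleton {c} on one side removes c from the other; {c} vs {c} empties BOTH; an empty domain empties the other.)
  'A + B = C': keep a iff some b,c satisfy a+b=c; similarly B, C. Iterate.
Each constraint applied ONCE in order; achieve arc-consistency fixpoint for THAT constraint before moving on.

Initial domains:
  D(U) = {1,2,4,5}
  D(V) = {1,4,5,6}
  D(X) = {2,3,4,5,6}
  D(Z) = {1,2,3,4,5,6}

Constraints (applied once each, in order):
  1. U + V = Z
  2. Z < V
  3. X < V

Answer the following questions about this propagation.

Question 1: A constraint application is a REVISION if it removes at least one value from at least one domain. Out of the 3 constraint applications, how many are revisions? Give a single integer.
Answer: 3

Derivation:
Constraint 1 (U + V = Z) on D(U)={1,2,4,5} D(V)={1,4,5,6} D(Z)={1,2,3,4,5,6}: V {1,4,5,6}->{1,4,5}; Z {1,2,3,4,5,6}->{2,3,5,6} => REVISION
Constraint 2 (Z < V) on D(Z)={2,3,5,6} D(V)={1,4,5}: Z {2,3,5,6}->{2,3}; V {1,4,5}->{4,5} => REVISION
Constraint 3 (X < V) on D(X)={2,3,4,5,6} D(V)={4,5}: X {2,3,4,5,6}->{2,3,4} => REVISION
Total revisions = 3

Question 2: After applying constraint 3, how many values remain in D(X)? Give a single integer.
Constraint 1 (U + V = Z) on D(U)={1,2,4,5} D(V)={1,4,5,6} D(Z)={1,2,3,4,5,6}: V {1,4,5,6}->{1,4,5}; Z {1,2,3,4,5,6}->{2,3,5,6}
Constraint 2 (Z < V) on D(Z)={2,3,5,6} D(V)={1,4,5}: Z {2,3,5,6}->{2,3}; V {1,4,5}->{4,5}
Constraint 3 (X < V) on D(X)={2,3,4,5,6} D(V)={4,5}: X {2,3,4,5,6}->{2,3,4}
So after constraint 3: D(X)={2,3,4}, size = 3

Answer: 3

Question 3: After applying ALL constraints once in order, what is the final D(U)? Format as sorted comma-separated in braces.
Constraint 1 (U + V = Z) on D(U)={1,2,4,5} D(V)={1,4,5,6} D(Z)={1,2,3,4,5,6}: V {1,4,5,6}->{1,4,5}; Z {1,2,3,4,5,6}->{2,3,5,6}
Constraint 2 (Z < V) on D(Z)={2,3,5,6} D(V)={1,4,5}: Z {2,3,5,6}->{2,3}; V {1,4,5}->{4,5}
Constraint 3 (X < V) on D(X)={2,3,4,5,6} D(V)={4,5}: X {2,3,4,5,6}->{2,3,4}
So after all 3 constraints: D(U) = {1,2,4,5}

Answer: {1,2,4,5}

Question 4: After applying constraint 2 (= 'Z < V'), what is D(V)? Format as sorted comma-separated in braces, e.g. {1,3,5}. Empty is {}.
Constraint 1 (U + V = Z) on D(U)={1,2,4,5} D(V)={1,4,5,6} D(Z)={1,2,3,4,5,6}: V {1,4,5,6}->{1,4,5}; Z {1,2,3,4,5,6}->{2,3,5,6}
Constraint 2 (Z < V) on D(Z)={2,3,5,6} D(V)={1,4,5}: Z {2,3,5,6}->{2,3}; V {1,4,5}->{4,5}
So after constraint 2: D(V) = {4,5}

Answer: {4,5}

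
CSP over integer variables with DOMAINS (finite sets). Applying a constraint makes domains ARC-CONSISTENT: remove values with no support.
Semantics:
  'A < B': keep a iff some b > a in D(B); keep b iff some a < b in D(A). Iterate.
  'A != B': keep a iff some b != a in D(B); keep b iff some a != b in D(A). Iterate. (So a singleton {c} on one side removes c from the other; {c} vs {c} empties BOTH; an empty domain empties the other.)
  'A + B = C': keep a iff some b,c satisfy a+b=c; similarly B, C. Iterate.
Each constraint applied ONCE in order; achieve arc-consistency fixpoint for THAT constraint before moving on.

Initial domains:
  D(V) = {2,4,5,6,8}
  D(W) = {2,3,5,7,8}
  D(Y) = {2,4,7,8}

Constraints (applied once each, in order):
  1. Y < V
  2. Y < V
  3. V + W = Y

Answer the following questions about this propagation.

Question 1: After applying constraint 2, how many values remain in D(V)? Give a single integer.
Constraint 1 (Y < V) on D(Y)={2,4,7,8} D(V)={2,4,5,6,8}: Y {2,4,7,8}->{2,4,7}; V {2,4,5,6,8}->{4,5,6,8}
Constraint 2 (Y < V) on D(Y)={2,4,7} D(V)={4,5,6,8}: no change
So after constraint 2: D(V)={4,5,6,8}, size = 4

Answer: 4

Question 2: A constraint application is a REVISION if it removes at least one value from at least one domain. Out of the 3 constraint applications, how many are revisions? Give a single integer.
Constraint 1 (Y < V) on D(Y)={2,4,7,8} D(V)={2,4,5,6,8}: Y {2,4,7,8}->{2,4,7}; V {2,4,5,6,8}->{4,5,6,8} => REVISION
Constraint 2 (Y < V) on D(Y)={2,4,7} D(V)={4,5,6,8}: no change => not a revision
Constraint 3 (V + W = Y) on D(V)={4,5,6,8} D(W)={2,3,5,7,8} D(Y)={2,4,7}: V {4,5,6,8}->{4,5}; W {2,3,5,7,8}->{2,3}; Y {2,4,7}->{7} => REVISION
Total revisions = 2

Answer: 2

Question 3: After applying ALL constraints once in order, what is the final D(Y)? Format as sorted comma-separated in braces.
Constraint 1 (Y < V) on D(Y)={2,4,7,8} D(V)={2,4,5,6,8}: Y {2,4,7,8}->{2,4,7}; V {2,4,5,6,8}->{4,5,6,8}
Constraint 2 (Y < V) on D(Y)={2,4,7} D(V)={4,5,6,8}: no change
Constraint 3 (V + W = Y) on D(V)={4,5,6,8} D(W)={2,3,5,7,8} D(Y)={2,4,7}: V {4,5,6,8}->{4,5}; W {2,3,5,7,8}->{2,3}; Y {2,4,7}->{7}
So after all 3 constraints: D(Y) = {7}

Answer: {7}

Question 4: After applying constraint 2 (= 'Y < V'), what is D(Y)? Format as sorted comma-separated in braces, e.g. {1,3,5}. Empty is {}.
Answer: {2,4,7}

Derivation:
Constraint 1 (Y < V) on D(Y)={2,4,7,8} D(V)={2,4,5,6,8}: Y {2,4,7,8}->{2,4,7}; V {2,4,5,6,8}->{4,5,6,8}
Constraint 2 (Y < V) on D(Y)={2,4,7} D(V)={4,5,6,8}: no change
So after constraint 2: D(Y) = {2,4,7}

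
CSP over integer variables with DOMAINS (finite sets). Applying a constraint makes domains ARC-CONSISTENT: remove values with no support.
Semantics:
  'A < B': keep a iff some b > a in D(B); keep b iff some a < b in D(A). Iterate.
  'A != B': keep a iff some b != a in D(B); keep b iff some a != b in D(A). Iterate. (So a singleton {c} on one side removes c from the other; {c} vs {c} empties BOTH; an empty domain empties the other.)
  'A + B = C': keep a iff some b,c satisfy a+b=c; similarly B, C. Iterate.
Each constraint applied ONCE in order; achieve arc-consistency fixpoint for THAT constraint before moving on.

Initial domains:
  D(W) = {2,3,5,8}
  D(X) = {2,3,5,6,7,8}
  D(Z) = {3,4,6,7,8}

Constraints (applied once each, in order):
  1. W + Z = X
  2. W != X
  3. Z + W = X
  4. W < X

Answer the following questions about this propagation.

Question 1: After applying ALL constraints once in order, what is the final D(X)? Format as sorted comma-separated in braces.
Answer: {5,6,7,8}

Derivation:
Constraint 1 (W + Z = X) on D(W)={2,3,5,8} D(Z)={3,4,6,7,8} D(X)={2,3,5,6,7,8}: W {2,3,5,8}->{2,3,5}; Z {3,4,6,7,8}->{3,4,6}; X {2,3,5,6,7,8}->{5,6,7,8}
Constraint 2 (W != X) on D(W)={2,3,5} D(X)={5,6,7,8}: no change
Constraint 3 (Z + W = X) on D(Z)={3,4,6} D(W)={2,3,5} D(X)={5,6,7,8}: no change
Constraint 4 (W < X) on D(W)={2,3,5} D(X)={5,6,7,8}: no change
So after all 4 constraints: D(X) = {5,6,7,8}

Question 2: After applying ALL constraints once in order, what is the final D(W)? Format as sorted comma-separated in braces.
Constraint 1 (W + Z = X) on D(W)={2,3,5,8} D(Z)={3,4,6,7,8} D(X)={2,3,5,6,7,8}: W {2,3,5,8}->{2,3,5}; Z {3,4,6,7,8}->{3,4,6}; X {2,3,5,6,7,8}->{5,6,7,8}
Constraint 2 (W != X) on D(W)={2,3,5} D(X)={5,6,7,8}: no change
Constraint 3 (Z + W = X) on D(Z)={3,4,6} D(W)={2,3,5} D(X)={5,6,7,8}: no change
Constraint 4 (W < X) on D(W)={2,3,5} D(X)={5,6,7,8}: no change
So after all 4 constraints: D(W) = {2,3,5}

Answer: {2,3,5}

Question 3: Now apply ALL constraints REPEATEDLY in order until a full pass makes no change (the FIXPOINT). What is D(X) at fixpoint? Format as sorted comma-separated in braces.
Answer: {5,6,7,8}

Derivation:
pass 0 (initial): D(X)={2,3,5,6,7,8}
pass 1: W {2,3,5,8}->{2,3,5}; X {2,3,5,6,7,8}->{5,6,7,8}; Z {3,4,6,7,8}->{3,4,6}
pass 2: no change
Fixpoint after 2 passes: D(X) = {5,6,7,8}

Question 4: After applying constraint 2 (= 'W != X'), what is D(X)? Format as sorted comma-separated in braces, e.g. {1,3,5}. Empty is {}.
Constraint 1 (W + Z = X) on D(W)={2,3,5,8} D(Z)={3,4,6,7,8} D(X)={2,3,5,6,7,8}: W {2,3,5,8}->{2,3,5}; Z {3,4,6,7,8}->{3,4,6}; X {2,3,5,6,7,8}->{5,6,7,8}
Constraint 2 (W != X) on D(W)={2,3,5} D(X)={5,6,7,8}: no change
So after constraint 2: D(X) = {5,6,7,8}

Answer: {5,6,7,8}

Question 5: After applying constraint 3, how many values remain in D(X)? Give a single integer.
Answer: 4

Derivation:
Constraint 1 (W + Z = X) on D(W)={2,3,5,8} D(Z)={3,4,6,7,8} D(X)={2,3,5,6,7,8}: W {2,3,5,8}->{2,3,5}; Z {3,4,6,7,8}->{3,4,6}; X {2,3,5,6,7,8}->{5,6,7,8}
Constraint 2 (W != X) on D(W)={2,3,5} D(X)={5,6,7,8}: no change
Constraint 3 (Z + W = X) on D(Z)={3,4,6} D(W)={2,3,5} D(X)={5,6,7,8}: no change
So after constraint 3: D(X)={5,6,7,8}, size = 4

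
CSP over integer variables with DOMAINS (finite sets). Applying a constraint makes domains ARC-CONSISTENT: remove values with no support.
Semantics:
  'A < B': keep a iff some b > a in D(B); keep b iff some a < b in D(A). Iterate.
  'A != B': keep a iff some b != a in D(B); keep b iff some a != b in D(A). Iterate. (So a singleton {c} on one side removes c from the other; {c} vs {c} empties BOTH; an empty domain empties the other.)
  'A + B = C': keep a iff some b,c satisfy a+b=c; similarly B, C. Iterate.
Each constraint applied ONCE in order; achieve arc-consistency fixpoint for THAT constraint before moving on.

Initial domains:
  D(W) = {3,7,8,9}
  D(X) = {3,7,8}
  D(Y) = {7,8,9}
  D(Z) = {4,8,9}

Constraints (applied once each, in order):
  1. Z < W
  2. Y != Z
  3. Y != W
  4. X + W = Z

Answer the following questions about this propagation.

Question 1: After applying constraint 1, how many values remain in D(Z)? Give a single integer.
Constraint 1 (Z < W) on D(Z)={4,8,9} D(W)={3,7,8,9}: Z {4,8,9}->{4,8}; W {3,7,8,9}->{7,8,9}
So after constraint 1: D(Z)={4,8}, size = 2

Answer: 2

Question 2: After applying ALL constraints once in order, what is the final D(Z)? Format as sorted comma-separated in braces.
Constraint 1 (Z < W) on D(Z)={4,8,9} D(W)={3,7,8,9}: Z {4,8,9}->{4,8}; W {3,7,8,9}->{7,8,9}
Constraint 2 (Y != Z) on D(Y)={7,8,9} D(Z)={4,8}: no change
Constraint 3 (Y != W) on D(Y)={7,8,9} D(W)={7,8,9}: no change
Constraint 4 (X + W = Z) on D(X)={3,7,8} D(W)={7,8,9} D(Z)={4,8}: X {3,7,8}->{}; W {7,8,9}->{}; Z {4,8}->{}
So after all 4 constraints: D(Z) = {}

Answer: {}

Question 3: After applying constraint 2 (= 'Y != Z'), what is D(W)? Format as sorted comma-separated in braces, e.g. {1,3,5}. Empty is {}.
Answer: {7,8,9}

Derivation:
Constraint 1 (Z < W) on D(Z)={4,8,9} D(W)={3,7,8,9}: Z {4,8,9}->{4,8}; W {3,7,8,9}->{7,8,9}
Constraint 2 (Y != Z) on D(Y)={7,8,9} D(Z)={4,8}: no change
So after constraint 2: D(W) = {7,8,9}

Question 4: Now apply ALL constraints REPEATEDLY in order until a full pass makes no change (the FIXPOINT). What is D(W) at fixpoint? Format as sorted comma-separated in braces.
pass 0 (initial): D(W)={3,7,8,9}
pass 1: W {3,7,8,9}->{}; X {3,7,8}->{}; Z {4,8,9}->{}
pass 2: Y {7,8,9}->{}
pass 3: no change
Fixpoint after 3 passes: D(W) = {}

Answer: {}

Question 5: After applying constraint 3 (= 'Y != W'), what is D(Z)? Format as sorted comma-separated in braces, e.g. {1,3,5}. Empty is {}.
Constraint 1 (Z < W) on D(Z)={4,8,9} D(W)={3,7,8,9}: Z {4,8,9}->{4,8}; W {3,7,8,9}->{7,8,9}
Constraint 2 (Y != Z) on D(Y)={7,8,9} D(Z)={4,8}: no change
Constraint 3 (Y != W) on D(Y)={7,8,9} D(W)={7,8,9}: no change
So after constraint 3: D(Z) = {4,8}

Answer: {4,8}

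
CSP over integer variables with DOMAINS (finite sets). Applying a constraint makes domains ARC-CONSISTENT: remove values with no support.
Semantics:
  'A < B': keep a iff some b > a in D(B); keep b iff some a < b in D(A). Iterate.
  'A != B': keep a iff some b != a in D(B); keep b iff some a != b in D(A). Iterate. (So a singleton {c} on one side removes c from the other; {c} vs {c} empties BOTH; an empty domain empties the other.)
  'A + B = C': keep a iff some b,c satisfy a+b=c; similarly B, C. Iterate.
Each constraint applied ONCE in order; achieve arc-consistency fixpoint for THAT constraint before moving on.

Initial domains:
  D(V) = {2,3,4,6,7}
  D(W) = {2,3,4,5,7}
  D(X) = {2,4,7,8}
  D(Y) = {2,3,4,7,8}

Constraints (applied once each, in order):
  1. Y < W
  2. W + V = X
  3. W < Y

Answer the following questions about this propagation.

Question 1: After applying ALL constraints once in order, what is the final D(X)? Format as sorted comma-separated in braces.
Constraint 1 (Y < W) on D(Y)={2,3,4,7,8} D(W)={2,3,4,5,7}: Y {2,3,4,7,8}->{2,3,4}; W {2,3,4,5,7}->{3,4,5,7}
Constraint 2 (W + V = X) on D(W)={3,4,5,7} D(V)={2,3,4,6,7} D(X)={2,4,7,8}: W {3,4,5,7}->{3,4,5}; V {2,3,4,6,7}->{2,3,4}; X {2,4,7,8}->{7,8}
Constraint 3 (W < Y) on D(W)={3,4,5} D(Y)={2,3,4}: W {3,4,5}->{3}; Y {2,3,4}->{4}
So after all 3 constraints: D(X) = {7,8}

Answer: {7,8}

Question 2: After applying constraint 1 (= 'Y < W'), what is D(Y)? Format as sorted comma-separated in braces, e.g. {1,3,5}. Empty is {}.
Answer: {2,3,4}

Derivation:
Constraint 1 (Y < W) on D(Y)={2,3,4,7,8} D(W)={2,3,4,5,7}: Y {2,3,4,7,8}->{2,3,4}; W {2,3,4,5,7}->{3,4,5,7}
So after constraint 1: D(Y) = {2,3,4}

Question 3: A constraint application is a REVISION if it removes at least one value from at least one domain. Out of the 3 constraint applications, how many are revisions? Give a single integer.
Answer: 3

Derivation:
Constraint 1 (Y < W) on D(Y)={2,3,4,7,8} D(W)={2,3,4,5,7}: Y {2,3,4,7,8}->{2,3,4}; W {2,3,4,5,7}->{3,4,5,7} => REVISION
Constraint 2 (W + V = X) on D(W)={3,4,5,7} D(V)={2,3,4,6,7} D(X)={2,4,7,8}: W {3,4,5,7}->{3,4,5}; V {2,3,4,6,7}->{2,3,4}; X {2,4,7,8}->{7,8} => REVISION
Constraint 3 (W < Y) on D(W)={3,4,5} D(Y)={2,3,4}: W {3,4,5}->{3}; Y {2,3,4}->{4} => REVISION
Total revisions = 3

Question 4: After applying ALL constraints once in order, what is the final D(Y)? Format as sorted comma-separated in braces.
Answer: {4}

Derivation:
Constraint 1 (Y < W) on D(Y)={2,3,4,7,8} D(W)={2,3,4,5,7}: Y {2,3,4,7,8}->{2,3,4}; W {2,3,4,5,7}->{3,4,5,7}
Constraint 2 (W + V = X) on D(W)={3,4,5,7} D(V)={2,3,4,6,7} D(X)={2,4,7,8}: W {3,4,5,7}->{3,4,5}; V {2,3,4,6,7}->{2,3,4}; X {2,4,7,8}->{7,8}
Constraint 3 (W < Y) on D(W)={3,4,5} D(Y)={2,3,4}: W {3,4,5}->{3}; Y {2,3,4}->{4}
So after all 3 constraints: D(Y) = {4}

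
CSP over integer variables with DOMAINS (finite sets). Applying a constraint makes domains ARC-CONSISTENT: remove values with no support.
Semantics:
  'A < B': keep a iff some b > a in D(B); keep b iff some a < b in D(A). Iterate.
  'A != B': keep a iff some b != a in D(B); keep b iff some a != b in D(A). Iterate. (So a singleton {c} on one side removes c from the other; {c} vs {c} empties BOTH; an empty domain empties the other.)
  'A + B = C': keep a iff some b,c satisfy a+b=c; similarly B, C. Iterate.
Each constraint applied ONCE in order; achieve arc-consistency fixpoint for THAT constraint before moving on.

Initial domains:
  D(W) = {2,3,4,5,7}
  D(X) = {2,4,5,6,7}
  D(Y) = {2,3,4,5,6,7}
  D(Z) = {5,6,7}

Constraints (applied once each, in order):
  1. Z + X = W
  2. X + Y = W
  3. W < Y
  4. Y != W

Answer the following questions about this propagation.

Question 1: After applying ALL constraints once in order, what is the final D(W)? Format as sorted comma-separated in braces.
Answer: {}

Derivation:
Constraint 1 (Z + X = W) on D(Z)={5,6,7} D(X)={2,4,5,6,7} D(W)={2,3,4,5,7}: Z {5,6,7}->{5}; X {2,4,5,6,7}->{2}; W {2,3,4,5,7}->{7}
Constraint 2 (X + Y = W) on D(X)={2} D(Y)={2,3,4,5,6,7} D(W)={7}: Y {2,3,4,5,6,7}->{5}
Constraint 3 (W < Y) on D(W)={7} D(Y)={5}: W {7}->{}; Y {5}->{}
Constraint 4 (Y != W) on D(Y)={} D(W)={}: no change
So after all 4 constraints: D(W) = {}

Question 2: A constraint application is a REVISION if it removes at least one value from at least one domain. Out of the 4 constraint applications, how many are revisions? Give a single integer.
Constraint 1 (Z + X = W) on D(Z)={5,6,7} D(X)={2,4,5,6,7} D(W)={2,3,4,5,7}: Z {5,6,7}->{5}; X {2,4,5,6,7}->{2}; W {2,3,4,5,7}->{7} => REVISION
Constraint 2 (X + Y = W) on D(X)={2} D(Y)={2,3,4,5,6,7} D(W)={7}: Y {2,3,4,5,6,7}->{5} => REVISION
Constraint 3 (W < Y) on D(W)={7} D(Y)={5}: W {7}->{}; Y {5}->{} => REVISION
Constraint 4 (Y != W) on D(Y)={} D(W)={}: no change => not a revision
Total revisions = 3

Answer: 3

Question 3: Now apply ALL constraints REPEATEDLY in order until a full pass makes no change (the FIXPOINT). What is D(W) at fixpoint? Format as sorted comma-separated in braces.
Answer: {}

Derivation:
pass 0 (initial): D(W)={2,3,4,5,7}
pass 1: W {2,3,4,5,7}->{}; X {2,4,5,6,7}->{2}; Y {2,3,4,5,6,7}->{}; Z {5,6,7}->{5}
pass 2: X {2}->{}; Z {5}->{}
pass 3: no change
Fixpoint after 3 passes: D(W) = {}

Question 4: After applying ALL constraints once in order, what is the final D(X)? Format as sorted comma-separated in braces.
Answer: {2}

Derivation:
Constraint 1 (Z + X = W) on D(Z)={5,6,7} D(X)={2,4,5,6,7} D(W)={2,3,4,5,7}: Z {5,6,7}->{5}; X {2,4,5,6,7}->{2}; W {2,3,4,5,7}->{7}
Constraint 2 (X + Y = W) on D(X)={2} D(Y)={2,3,4,5,6,7} D(W)={7}: Y {2,3,4,5,6,7}->{5}
Constraint 3 (W < Y) on D(W)={7} D(Y)={5}: W {7}->{}; Y {5}->{}
Constraint 4 (Y != W) on D(Y)={} D(W)={}: no change
So after all 4 constraints: D(X) = {2}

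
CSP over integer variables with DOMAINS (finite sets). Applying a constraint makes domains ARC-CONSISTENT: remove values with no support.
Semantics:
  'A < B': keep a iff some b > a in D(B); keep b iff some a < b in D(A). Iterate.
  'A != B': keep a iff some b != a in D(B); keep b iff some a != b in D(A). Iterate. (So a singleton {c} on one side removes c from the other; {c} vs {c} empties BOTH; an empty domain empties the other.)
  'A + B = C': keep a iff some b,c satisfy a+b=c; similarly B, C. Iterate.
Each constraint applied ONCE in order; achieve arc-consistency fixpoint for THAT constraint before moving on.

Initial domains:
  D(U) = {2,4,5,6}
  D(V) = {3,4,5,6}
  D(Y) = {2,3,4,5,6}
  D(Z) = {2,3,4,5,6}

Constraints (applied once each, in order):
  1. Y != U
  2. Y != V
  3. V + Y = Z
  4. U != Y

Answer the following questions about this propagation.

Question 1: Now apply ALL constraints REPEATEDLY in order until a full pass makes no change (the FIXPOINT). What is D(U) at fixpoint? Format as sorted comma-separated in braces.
Answer: {2,4,5,6}

Derivation:
pass 0 (initial): D(U)={2,4,5,6}
pass 1: V {3,4,5,6}->{3,4}; Y {2,3,4,5,6}->{2,3}; Z {2,3,4,5,6}->{5,6}
pass 2: no change
Fixpoint after 2 passes: D(U) = {2,4,5,6}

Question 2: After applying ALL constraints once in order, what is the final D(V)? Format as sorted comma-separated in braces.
Answer: {3,4}

Derivation:
Constraint 1 (Y != U) on D(Y)={2,3,4,5,6} D(U)={2,4,5,6}: no change
Constraint 2 (Y != V) on D(Y)={2,3,4,5,6} D(V)={3,4,5,6}: no change
Constraint 3 (V + Y = Z) on D(V)={3,4,5,6} D(Y)={2,3,4,5,6} D(Z)={2,3,4,5,6}: V {3,4,5,6}->{3,4}; Y {2,3,4,5,6}->{2,3}; Z {2,3,4,5,6}->{5,6}
Constraint 4 (U != Y) on D(U)={2,4,5,6} D(Y)={2,3}: no change
So after all 4 constraints: D(V) = {3,4}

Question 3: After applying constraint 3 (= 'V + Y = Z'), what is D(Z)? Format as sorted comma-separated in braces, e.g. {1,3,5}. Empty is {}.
Answer: {5,6}

Derivation:
Constraint 1 (Y != U) on D(Y)={2,3,4,5,6} D(U)={2,4,5,6}: no change
Constraint 2 (Y != V) on D(Y)={2,3,4,5,6} D(V)={3,4,5,6}: no change
Constraint 3 (V + Y = Z) on D(V)={3,4,5,6} D(Y)={2,3,4,5,6} D(Z)={2,3,4,5,6}: V {3,4,5,6}->{3,4}; Y {2,3,4,5,6}->{2,3}; Z {2,3,4,5,6}->{5,6}
So after constraint 3: D(Z) = {5,6}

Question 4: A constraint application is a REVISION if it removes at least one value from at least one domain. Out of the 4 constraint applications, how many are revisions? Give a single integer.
Constraint 1 (Y != U) on D(Y)={2,3,4,5,6} D(U)={2,4,5,6}: no change => not a revision
Constraint 2 (Y != V) on D(Y)={2,3,4,5,6} D(V)={3,4,5,6}: no change => not a revision
Constraint 3 (V + Y = Z) on D(V)={3,4,5,6} D(Y)={2,3,4,5,6} D(Z)={2,3,4,5,6}: V {3,4,5,6}->{3,4}; Y {2,3,4,5,6}->{2,3}; Z {2,3,4,5,6}->{5,6} => REVISION
Constraint 4 (U != Y) on D(U)={2,4,5,6} D(Y)={2,3}: no change => not a revision
Total revisions = 1

Answer: 1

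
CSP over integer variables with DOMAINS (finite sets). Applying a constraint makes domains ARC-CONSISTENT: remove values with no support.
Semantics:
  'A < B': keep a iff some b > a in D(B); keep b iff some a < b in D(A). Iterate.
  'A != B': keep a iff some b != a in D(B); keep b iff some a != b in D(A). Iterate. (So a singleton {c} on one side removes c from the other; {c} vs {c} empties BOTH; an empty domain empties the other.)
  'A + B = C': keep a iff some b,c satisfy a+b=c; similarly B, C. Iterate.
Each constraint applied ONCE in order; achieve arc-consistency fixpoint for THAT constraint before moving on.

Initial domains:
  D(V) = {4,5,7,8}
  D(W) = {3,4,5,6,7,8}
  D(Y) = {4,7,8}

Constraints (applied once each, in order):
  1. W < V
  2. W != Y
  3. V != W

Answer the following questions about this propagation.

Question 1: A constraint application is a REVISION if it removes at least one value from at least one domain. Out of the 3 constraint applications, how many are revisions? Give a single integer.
Answer: 1

Derivation:
Constraint 1 (W < V) on D(W)={3,4,5,6,7,8} D(V)={4,5,7,8}: W {3,4,5,6,7,8}->{3,4,5,6,7} => REVISION
Constraint 2 (W != Y) on D(W)={3,4,5,6,7} D(Y)={4,7,8}: no change => not a revision
Constraint 3 (V != W) on D(V)={4,5,7,8} D(W)={3,4,5,6,7}: no change => not a revision
Total revisions = 1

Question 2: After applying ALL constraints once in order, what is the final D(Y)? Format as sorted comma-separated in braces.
Constraint 1 (W < V) on D(W)={3,4,5,6,7,8} D(V)={4,5,7,8}: W {3,4,5,6,7,8}->{3,4,5,6,7}
Constraint 2 (W != Y) on D(W)={3,4,5,6,7} D(Y)={4,7,8}: no change
Constraint 3 (V != W) on D(V)={4,5,7,8} D(W)={3,4,5,6,7}: no change
So after all 3 constraints: D(Y) = {4,7,8}

Answer: {4,7,8}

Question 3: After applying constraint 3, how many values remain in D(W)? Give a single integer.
Answer: 5

Derivation:
Constraint 1 (W < V) on D(W)={3,4,5,6,7,8} D(V)={4,5,7,8}: W {3,4,5,6,7,8}->{3,4,5,6,7}
Constraint 2 (W != Y) on D(W)={3,4,5,6,7} D(Y)={4,7,8}: no change
Constraint 3 (V != W) on D(V)={4,5,7,8} D(W)={3,4,5,6,7}: no change
So after constraint 3: D(W)={3,4,5,6,7}, size = 5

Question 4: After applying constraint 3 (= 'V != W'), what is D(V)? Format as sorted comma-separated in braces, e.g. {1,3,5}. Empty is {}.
Answer: {4,5,7,8}

Derivation:
Constraint 1 (W < V) on D(W)={3,4,5,6,7,8} D(V)={4,5,7,8}: W {3,4,5,6,7,8}->{3,4,5,6,7}
Constraint 2 (W != Y) on D(W)={3,4,5,6,7} D(Y)={4,7,8}: no change
Constraint 3 (V != W) on D(V)={4,5,7,8} D(W)={3,4,5,6,7}: no change
So after constraint 3: D(V) = {4,5,7,8}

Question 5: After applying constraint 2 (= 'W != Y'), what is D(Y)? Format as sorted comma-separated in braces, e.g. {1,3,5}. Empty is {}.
Answer: {4,7,8}

Derivation:
Constraint 1 (W < V) on D(W)={3,4,5,6,7,8} D(V)={4,5,7,8}: W {3,4,5,6,7,8}->{3,4,5,6,7}
Constraint 2 (W != Y) on D(W)={3,4,5,6,7} D(Y)={4,7,8}: no change
So after constraint 2: D(Y) = {4,7,8}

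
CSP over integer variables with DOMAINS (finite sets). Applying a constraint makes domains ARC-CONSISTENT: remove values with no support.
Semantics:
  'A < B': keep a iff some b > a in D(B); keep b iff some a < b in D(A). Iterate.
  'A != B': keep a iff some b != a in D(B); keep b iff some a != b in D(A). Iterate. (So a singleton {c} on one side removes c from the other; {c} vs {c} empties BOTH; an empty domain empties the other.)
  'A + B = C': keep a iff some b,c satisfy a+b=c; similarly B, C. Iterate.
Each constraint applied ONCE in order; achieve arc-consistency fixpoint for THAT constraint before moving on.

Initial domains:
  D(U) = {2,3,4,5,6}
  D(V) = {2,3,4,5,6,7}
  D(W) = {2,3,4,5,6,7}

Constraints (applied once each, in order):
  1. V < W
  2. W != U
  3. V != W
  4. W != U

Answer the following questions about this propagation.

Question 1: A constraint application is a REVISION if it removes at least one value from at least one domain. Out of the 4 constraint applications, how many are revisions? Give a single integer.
Answer: 1

Derivation:
Constraint 1 (V < W) on D(V)={2,3,4,5,6,7} D(W)={2,3,4,5,6,7}: V {2,3,4,5,6,7}->{2,3,4,5,6}; W {2,3,4,5,6,7}->{3,4,5,6,7} => REVISION
Constraint 2 (W != U) on D(W)={3,4,5,6,7} D(U)={2,3,4,5,6}: no change => not a revision
Constraint 3 (V != W) on D(V)={2,3,4,5,6} D(W)={3,4,5,6,7}: no change => not a revision
Constraint 4 (W != U) on D(W)={3,4,5,6,7} D(U)={2,3,4,5,6}: no change => not a revision
Total revisions = 1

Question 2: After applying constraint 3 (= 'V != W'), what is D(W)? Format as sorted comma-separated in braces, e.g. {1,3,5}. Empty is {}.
Constraint 1 (V < W) on D(V)={2,3,4,5,6,7} D(W)={2,3,4,5,6,7}: V {2,3,4,5,6,7}->{2,3,4,5,6}; W {2,3,4,5,6,7}->{3,4,5,6,7}
Constraint 2 (W != U) on D(W)={3,4,5,6,7} D(U)={2,3,4,5,6}: no change
Constraint 3 (V != W) on D(V)={2,3,4,5,6} D(W)={3,4,5,6,7}: no change
So after constraint 3: D(W) = {3,4,5,6,7}

Answer: {3,4,5,6,7}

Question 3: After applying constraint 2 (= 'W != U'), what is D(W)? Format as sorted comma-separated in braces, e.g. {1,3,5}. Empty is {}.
Answer: {3,4,5,6,7}

Derivation:
Constraint 1 (V < W) on D(V)={2,3,4,5,6,7} D(W)={2,3,4,5,6,7}: V {2,3,4,5,6,7}->{2,3,4,5,6}; W {2,3,4,5,6,7}->{3,4,5,6,7}
Constraint 2 (W != U) on D(W)={3,4,5,6,7} D(U)={2,3,4,5,6}: no change
So after constraint 2: D(W) = {3,4,5,6,7}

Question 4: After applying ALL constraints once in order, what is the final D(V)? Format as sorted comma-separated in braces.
Constraint 1 (V < W) on D(V)={2,3,4,5,6,7} D(W)={2,3,4,5,6,7}: V {2,3,4,5,6,7}->{2,3,4,5,6}; W {2,3,4,5,6,7}->{3,4,5,6,7}
Constraint 2 (W != U) on D(W)={3,4,5,6,7} D(U)={2,3,4,5,6}: no change
Constraint 3 (V != W) on D(V)={2,3,4,5,6} D(W)={3,4,5,6,7}: no change
Constraint 4 (W != U) on D(W)={3,4,5,6,7} D(U)={2,3,4,5,6}: no change
So after all 4 constraints: D(V) = {2,3,4,5,6}

Answer: {2,3,4,5,6}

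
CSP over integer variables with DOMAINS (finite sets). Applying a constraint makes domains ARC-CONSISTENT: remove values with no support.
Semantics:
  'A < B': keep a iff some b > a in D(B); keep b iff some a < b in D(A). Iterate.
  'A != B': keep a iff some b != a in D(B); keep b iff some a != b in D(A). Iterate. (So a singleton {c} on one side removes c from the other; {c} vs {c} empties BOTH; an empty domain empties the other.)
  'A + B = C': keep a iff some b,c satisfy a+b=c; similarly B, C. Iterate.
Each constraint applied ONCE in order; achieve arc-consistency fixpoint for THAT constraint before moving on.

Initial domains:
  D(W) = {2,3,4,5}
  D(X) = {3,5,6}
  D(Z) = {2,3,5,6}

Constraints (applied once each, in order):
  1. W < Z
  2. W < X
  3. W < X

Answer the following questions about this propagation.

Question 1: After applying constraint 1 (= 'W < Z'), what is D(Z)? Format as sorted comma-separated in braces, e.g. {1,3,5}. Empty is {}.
Constraint 1 (W < Z) on D(W)={2,3,4,5} D(Z)={2,3,5,6}: Z {2,3,5,6}->{3,5,6}
So after constraint 1: D(Z) = {3,5,6}

Answer: {3,5,6}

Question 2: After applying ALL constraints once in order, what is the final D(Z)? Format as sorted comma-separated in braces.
Answer: {3,5,6}

Derivation:
Constraint 1 (W < Z) on D(W)={2,3,4,5} D(Z)={2,3,5,6}: Z {2,3,5,6}->{3,5,6}
Constraint 2 (W < X) on D(W)={2,3,4,5} D(X)={3,5,6}: no change
Constraint 3 (W < X) on D(W)={2,3,4,5} D(X)={3,5,6}: no change
So after all 3 constraints: D(Z) = {3,5,6}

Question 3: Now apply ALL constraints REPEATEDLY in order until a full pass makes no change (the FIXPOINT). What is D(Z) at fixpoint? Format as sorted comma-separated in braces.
pass 0 (initial): D(Z)={2,3,5,6}
pass 1: Z {2,3,5,6}->{3,5,6}
pass 2: no change
Fixpoint after 2 passes: D(Z) = {3,5,6}

Answer: {3,5,6}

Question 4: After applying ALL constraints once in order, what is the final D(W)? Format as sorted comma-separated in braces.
Answer: {2,3,4,5}

Derivation:
Constraint 1 (W < Z) on D(W)={2,3,4,5} D(Z)={2,3,5,6}: Z {2,3,5,6}->{3,5,6}
Constraint 2 (W < X) on D(W)={2,3,4,5} D(X)={3,5,6}: no change
Constraint 3 (W < X) on D(W)={2,3,4,5} D(X)={3,5,6}: no change
So after all 3 constraints: D(W) = {2,3,4,5}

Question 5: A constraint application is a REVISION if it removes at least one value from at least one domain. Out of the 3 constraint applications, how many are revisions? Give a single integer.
Answer: 1

Derivation:
Constraint 1 (W < Z) on D(W)={2,3,4,5} D(Z)={2,3,5,6}: Z {2,3,5,6}->{3,5,6} => REVISION
Constraint 2 (W < X) on D(W)={2,3,4,5} D(X)={3,5,6}: no change => not a revision
Constraint 3 (W < X) on D(W)={2,3,4,5} D(X)={3,5,6}: no change => not a revision
Total revisions = 1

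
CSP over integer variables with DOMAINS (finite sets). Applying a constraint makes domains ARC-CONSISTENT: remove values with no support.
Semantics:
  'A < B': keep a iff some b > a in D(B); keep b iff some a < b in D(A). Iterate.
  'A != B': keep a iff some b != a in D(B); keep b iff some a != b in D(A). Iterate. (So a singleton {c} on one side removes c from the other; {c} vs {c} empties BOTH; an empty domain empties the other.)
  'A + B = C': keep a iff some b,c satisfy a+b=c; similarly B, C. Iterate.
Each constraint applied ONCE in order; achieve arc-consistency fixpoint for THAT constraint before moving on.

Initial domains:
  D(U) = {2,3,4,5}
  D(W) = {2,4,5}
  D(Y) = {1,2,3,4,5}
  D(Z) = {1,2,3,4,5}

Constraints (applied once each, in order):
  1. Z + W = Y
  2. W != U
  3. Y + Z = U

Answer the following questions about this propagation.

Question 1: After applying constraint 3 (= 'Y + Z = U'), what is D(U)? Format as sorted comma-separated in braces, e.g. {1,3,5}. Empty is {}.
Constraint 1 (Z + W = Y) on D(Z)={1,2,3,4,5} D(W)={2,4,5} D(Y)={1,2,3,4,5}: Z {1,2,3,4,5}->{1,2,3}; W {2,4,5}->{2,4}; Y {1,2,3,4,5}->{3,4,5}
Constraint 2 (W != U) on D(W)={2,4} D(U)={2,3,4,5}: no change
Constraint 3 (Y + Z = U) on D(Y)={3,4,5} D(Z)={1,2,3} D(U)={2,3,4,5}: Y {3,4,5}->{3,4}; Z {1,2,3}->{1,2}; U {2,3,4,5}->{4,5}
So after constraint 3: D(U) = {4,5}

Answer: {4,5}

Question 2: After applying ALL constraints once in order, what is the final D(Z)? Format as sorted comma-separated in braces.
Answer: {1,2}

Derivation:
Constraint 1 (Z + W = Y) on D(Z)={1,2,3,4,5} D(W)={2,4,5} D(Y)={1,2,3,4,5}: Z {1,2,3,4,5}->{1,2,3}; W {2,4,5}->{2,4}; Y {1,2,3,4,5}->{3,4,5}
Constraint 2 (W != U) on D(W)={2,4} D(U)={2,3,4,5}: no change
Constraint 3 (Y + Z = U) on D(Y)={3,4,5} D(Z)={1,2,3} D(U)={2,3,4,5}: Y {3,4,5}->{3,4}; Z {1,2,3}->{1,2}; U {2,3,4,5}->{4,5}
So after all 3 constraints: D(Z) = {1,2}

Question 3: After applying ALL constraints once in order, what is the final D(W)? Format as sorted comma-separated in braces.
Answer: {2,4}

Derivation:
Constraint 1 (Z + W = Y) on D(Z)={1,2,3,4,5} D(W)={2,4,5} D(Y)={1,2,3,4,5}: Z {1,2,3,4,5}->{1,2,3}; W {2,4,5}->{2,4}; Y {1,2,3,4,5}->{3,4,5}
Constraint 2 (W != U) on D(W)={2,4} D(U)={2,3,4,5}: no change
Constraint 3 (Y + Z = U) on D(Y)={3,4,5} D(Z)={1,2,3} D(U)={2,3,4,5}: Y {3,4,5}->{3,4}; Z {1,2,3}->{1,2}; U {2,3,4,5}->{4,5}
So after all 3 constraints: D(W) = {2,4}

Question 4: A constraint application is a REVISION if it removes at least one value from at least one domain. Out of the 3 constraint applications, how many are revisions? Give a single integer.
Constraint 1 (Z + W = Y) on D(Z)={1,2,3,4,5} D(W)={2,4,5} D(Y)={1,2,3,4,5}: Z {1,2,3,4,5}->{1,2,3}; W {2,4,5}->{2,4}; Y {1,2,3,4,5}->{3,4,5} => REVISION
Constraint 2 (W != U) on D(W)={2,4} D(U)={2,3,4,5}: no change => not a revision
Constraint 3 (Y + Z = U) on D(Y)={3,4,5} D(Z)={1,2,3} D(U)={2,3,4,5}: Y {3,4,5}->{3,4}; Z {1,2,3}->{1,2}; U {2,3,4,5}->{4,5} => REVISION
Total revisions = 2

Answer: 2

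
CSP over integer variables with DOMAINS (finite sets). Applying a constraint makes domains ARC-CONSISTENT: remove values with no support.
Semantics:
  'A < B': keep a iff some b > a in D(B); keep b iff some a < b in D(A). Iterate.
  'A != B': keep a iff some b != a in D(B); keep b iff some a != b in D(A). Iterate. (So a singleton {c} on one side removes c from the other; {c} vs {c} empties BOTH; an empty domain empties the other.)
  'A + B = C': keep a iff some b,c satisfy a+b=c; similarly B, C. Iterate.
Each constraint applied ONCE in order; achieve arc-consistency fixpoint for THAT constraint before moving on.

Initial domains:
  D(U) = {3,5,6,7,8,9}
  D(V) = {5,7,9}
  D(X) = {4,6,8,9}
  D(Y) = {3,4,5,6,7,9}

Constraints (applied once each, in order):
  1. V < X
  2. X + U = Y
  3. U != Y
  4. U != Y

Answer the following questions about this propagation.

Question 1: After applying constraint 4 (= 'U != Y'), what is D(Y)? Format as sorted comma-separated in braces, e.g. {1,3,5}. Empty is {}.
Answer: {9}

Derivation:
Constraint 1 (V < X) on D(V)={5,7,9} D(X)={4,6,8,9}: V {5,7,9}->{5,7}; X {4,6,8,9}->{6,8,9}
Constraint 2 (X + U = Y) on D(X)={6,8,9} D(U)={3,5,6,7,8,9} D(Y)={3,4,5,6,7,9}: X {6,8,9}->{6}; U {3,5,6,7,8,9}->{3}; Y {3,4,5,6,7,9}->{9}
Constraint 3 (U != Y) on D(U)={3} D(Y)={9}: no change
Constraint 4 (U != Y) on D(U)={3} D(Y)={9}: no change
So after constraint 4: D(Y) = {9}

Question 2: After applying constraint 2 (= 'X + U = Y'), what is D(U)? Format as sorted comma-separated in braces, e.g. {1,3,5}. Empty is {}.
Constraint 1 (V < X) on D(V)={5,7,9} D(X)={4,6,8,9}: V {5,7,9}->{5,7}; X {4,6,8,9}->{6,8,9}
Constraint 2 (X + U = Y) on D(X)={6,8,9} D(U)={3,5,6,7,8,9} D(Y)={3,4,5,6,7,9}: X {6,8,9}->{6}; U {3,5,6,7,8,9}->{3}; Y {3,4,5,6,7,9}->{9}
So after constraint 2: D(U) = {3}

Answer: {3}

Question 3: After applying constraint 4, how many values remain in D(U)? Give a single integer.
Constraint 1 (V < X) on D(V)={5,7,9} D(X)={4,6,8,9}: V {5,7,9}->{5,7}; X {4,6,8,9}->{6,8,9}
Constraint 2 (X + U = Y) on D(X)={6,8,9} D(U)={3,5,6,7,8,9} D(Y)={3,4,5,6,7,9}: X {6,8,9}->{6}; U {3,5,6,7,8,9}->{3}; Y {3,4,5,6,7,9}->{9}
Constraint 3 (U != Y) on D(U)={3} D(Y)={9}: no change
Constraint 4 (U != Y) on D(U)={3} D(Y)={9}: no change
So after constraint 4: D(U)={3}, size = 1

Answer: 1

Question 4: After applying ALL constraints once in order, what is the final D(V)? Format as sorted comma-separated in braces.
Answer: {5,7}

Derivation:
Constraint 1 (V < X) on D(V)={5,7,9} D(X)={4,6,8,9}: V {5,7,9}->{5,7}; X {4,6,8,9}->{6,8,9}
Constraint 2 (X + U = Y) on D(X)={6,8,9} D(U)={3,5,6,7,8,9} D(Y)={3,4,5,6,7,9}: X {6,8,9}->{6}; U {3,5,6,7,8,9}->{3}; Y {3,4,5,6,7,9}->{9}
Constraint 3 (U != Y) on D(U)={3} D(Y)={9}: no change
Constraint 4 (U != Y) on D(U)={3} D(Y)={9}: no change
So after all 4 constraints: D(V) = {5,7}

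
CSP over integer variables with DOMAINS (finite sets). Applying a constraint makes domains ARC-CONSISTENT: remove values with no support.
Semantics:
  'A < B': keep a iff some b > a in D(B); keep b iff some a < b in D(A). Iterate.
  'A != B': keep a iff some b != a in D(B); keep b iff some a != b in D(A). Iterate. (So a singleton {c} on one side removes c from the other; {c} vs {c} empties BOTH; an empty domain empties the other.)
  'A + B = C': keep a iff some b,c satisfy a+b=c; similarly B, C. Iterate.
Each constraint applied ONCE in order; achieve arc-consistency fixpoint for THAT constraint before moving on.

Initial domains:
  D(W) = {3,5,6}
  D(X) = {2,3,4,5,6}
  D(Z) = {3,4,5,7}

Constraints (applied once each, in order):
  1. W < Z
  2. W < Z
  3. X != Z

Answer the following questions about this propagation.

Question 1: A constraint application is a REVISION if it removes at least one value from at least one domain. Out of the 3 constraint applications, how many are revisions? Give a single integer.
Answer: 1

Derivation:
Constraint 1 (W < Z) on D(W)={3,5,6} D(Z)={3,4,5,7}: Z {3,4,5,7}->{4,5,7} => REVISION
Constraint 2 (W < Z) on D(W)={3,5,6} D(Z)={4,5,7}: no change => not a revision
Constraint 3 (X != Z) on D(X)={2,3,4,5,6} D(Z)={4,5,7}: no change => not a revision
Total revisions = 1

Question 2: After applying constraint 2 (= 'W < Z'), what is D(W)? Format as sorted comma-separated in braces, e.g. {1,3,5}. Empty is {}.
Constraint 1 (W < Z) on D(W)={3,5,6} D(Z)={3,4,5,7}: Z {3,4,5,7}->{4,5,7}
Constraint 2 (W < Z) on D(W)={3,5,6} D(Z)={4,5,7}: no change
So after constraint 2: D(W) = {3,5,6}

Answer: {3,5,6}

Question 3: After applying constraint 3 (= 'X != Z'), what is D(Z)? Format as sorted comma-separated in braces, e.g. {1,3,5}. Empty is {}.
Constraint 1 (W < Z) on D(W)={3,5,6} D(Z)={3,4,5,7}: Z {3,4,5,7}->{4,5,7}
Constraint 2 (W < Z) on D(W)={3,5,6} D(Z)={4,5,7}: no change
Constraint 3 (X != Z) on D(X)={2,3,4,5,6} D(Z)={4,5,7}: no change
So after constraint 3: D(Z) = {4,5,7}

Answer: {4,5,7}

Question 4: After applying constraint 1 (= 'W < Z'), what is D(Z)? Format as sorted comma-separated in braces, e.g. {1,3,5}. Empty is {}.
Constraint 1 (W < Z) on D(W)={3,5,6} D(Z)={3,4,5,7}: Z {3,4,5,7}->{4,5,7}
So after constraint 1: D(Z) = {4,5,7}

Answer: {4,5,7}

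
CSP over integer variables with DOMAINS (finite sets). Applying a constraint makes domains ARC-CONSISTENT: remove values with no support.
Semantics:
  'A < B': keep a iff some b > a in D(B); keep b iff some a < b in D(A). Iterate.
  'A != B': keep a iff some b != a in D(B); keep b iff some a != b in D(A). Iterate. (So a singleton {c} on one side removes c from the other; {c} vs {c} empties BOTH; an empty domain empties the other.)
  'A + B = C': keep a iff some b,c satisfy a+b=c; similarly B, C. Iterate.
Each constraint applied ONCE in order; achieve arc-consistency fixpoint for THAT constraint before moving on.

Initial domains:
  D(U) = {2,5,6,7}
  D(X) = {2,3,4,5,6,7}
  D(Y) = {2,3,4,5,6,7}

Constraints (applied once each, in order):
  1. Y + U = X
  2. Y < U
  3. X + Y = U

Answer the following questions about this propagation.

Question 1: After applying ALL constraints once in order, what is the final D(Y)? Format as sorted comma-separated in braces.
Answer: {}

Derivation:
Constraint 1 (Y + U = X) on D(Y)={2,3,4,5,6,7} D(U)={2,5,6,7} D(X)={2,3,4,5,6,7}: Y {2,3,4,5,6,7}->{2,3,4,5}; U {2,5,6,7}->{2,5}; X {2,3,4,5,6,7}->{4,5,6,7}
Constraint 2 (Y < U) on D(Y)={2,3,4,5} D(U)={2,5}: Y {2,3,4,5}->{2,3,4}; U {2,5}->{5}
Constraint 3 (X + Y = U) on D(X)={4,5,6,7} D(Y)={2,3,4} D(U)={5}: X {4,5,6,7}->{}; Y {2,3,4}->{}; U {5}->{}
So after all 3 constraints: D(Y) = {}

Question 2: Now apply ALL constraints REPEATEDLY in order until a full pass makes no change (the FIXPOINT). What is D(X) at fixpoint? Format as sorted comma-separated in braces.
pass 0 (initial): D(X)={2,3,4,5,6,7}
pass 1: U {2,5,6,7}->{}; X {2,3,4,5,6,7}->{}; Y {2,3,4,5,6,7}->{}
pass 2: no change
Fixpoint after 2 passes: D(X) = {}

Answer: {}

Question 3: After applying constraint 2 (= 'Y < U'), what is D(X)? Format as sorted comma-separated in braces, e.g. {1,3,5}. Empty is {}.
Answer: {4,5,6,7}

Derivation:
Constraint 1 (Y + U = X) on D(Y)={2,3,4,5,6,7} D(U)={2,5,6,7} D(X)={2,3,4,5,6,7}: Y {2,3,4,5,6,7}->{2,3,4,5}; U {2,5,6,7}->{2,5}; X {2,3,4,5,6,7}->{4,5,6,7}
Constraint 2 (Y < U) on D(Y)={2,3,4,5} D(U)={2,5}: Y {2,3,4,5}->{2,3,4}; U {2,5}->{5}
So after constraint 2: D(X) = {4,5,6,7}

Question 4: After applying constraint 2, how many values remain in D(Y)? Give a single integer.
Answer: 3

Derivation:
Constraint 1 (Y + U = X) on D(Y)={2,3,4,5,6,7} D(U)={2,5,6,7} D(X)={2,3,4,5,6,7}: Y {2,3,4,5,6,7}->{2,3,4,5}; U {2,5,6,7}->{2,5}; X {2,3,4,5,6,7}->{4,5,6,7}
Constraint 2 (Y < U) on D(Y)={2,3,4,5} D(U)={2,5}: Y {2,3,4,5}->{2,3,4}; U {2,5}->{5}
So after constraint 2: D(Y)={2,3,4}, size = 3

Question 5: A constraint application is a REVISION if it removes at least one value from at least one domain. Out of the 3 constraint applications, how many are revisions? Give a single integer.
Constraint 1 (Y + U = X) on D(Y)={2,3,4,5,6,7} D(U)={2,5,6,7} D(X)={2,3,4,5,6,7}: Y {2,3,4,5,6,7}->{2,3,4,5}; U {2,5,6,7}->{2,5}; X {2,3,4,5,6,7}->{4,5,6,7} => REVISION
Constraint 2 (Y < U) on D(Y)={2,3,4,5} D(U)={2,5}: Y {2,3,4,5}->{2,3,4}; U {2,5}->{5} => REVISION
Constraint 3 (X + Y = U) on D(X)={4,5,6,7} D(Y)={2,3,4} D(U)={5}: X {4,5,6,7}->{}; Y {2,3,4}->{}; U {5}->{} => REVISION
Total revisions = 3

Answer: 3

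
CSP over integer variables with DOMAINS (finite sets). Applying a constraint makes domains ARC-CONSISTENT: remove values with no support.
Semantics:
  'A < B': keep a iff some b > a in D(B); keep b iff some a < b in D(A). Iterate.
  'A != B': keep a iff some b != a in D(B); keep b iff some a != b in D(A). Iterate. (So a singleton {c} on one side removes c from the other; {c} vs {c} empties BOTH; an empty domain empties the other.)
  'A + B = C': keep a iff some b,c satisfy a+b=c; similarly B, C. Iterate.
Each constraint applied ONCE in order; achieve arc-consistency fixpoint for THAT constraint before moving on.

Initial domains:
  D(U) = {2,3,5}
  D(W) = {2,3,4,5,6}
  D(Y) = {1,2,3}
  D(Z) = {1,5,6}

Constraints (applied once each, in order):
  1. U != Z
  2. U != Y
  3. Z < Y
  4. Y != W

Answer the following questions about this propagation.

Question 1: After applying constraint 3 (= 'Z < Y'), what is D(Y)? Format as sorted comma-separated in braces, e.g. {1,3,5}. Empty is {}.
Answer: {2,3}

Derivation:
Constraint 1 (U != Z) on D(U)={2,3,5} D(Z)={1,5,6}: no change
Constraint 2 (U != Y) on D(U)={2,3,5} D(Y)={1,2,3}: no change
Constraint 3 (Z < Y) on D(Z)={1,5,6} D(Y)={1,2,3}: Z {1,5,6}->{1}; Y {1,2,3}->{2,3}
So after constraint 3: D(Y) = {2,3}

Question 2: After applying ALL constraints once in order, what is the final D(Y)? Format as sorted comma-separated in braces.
Constraint 1 (U != Z) on D(U)={2,3,5} D(Z)={1,5,6}: no change
Constraint 2 (U != Y) on D(U)={2,3,5} D(Y)={1,2,3}: no change
Constraint 3 (Z < Y) on D(Z)={1,5,6} D(Y)={1,2,3}: Z {1,5,6}->{1}; Y {1,2,3}->{2,3}
Constraint 4 (Y != W) on D(Y)={2,3} D(W)={2,3,4,5,6}: no change
So after all 4 constraints: D(Y) = {2,3}

Answer: {2,3}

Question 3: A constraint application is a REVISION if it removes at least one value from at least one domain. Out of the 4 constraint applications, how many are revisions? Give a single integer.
Constraint 1 (U != Z) on D(U)={2,3,5} D(Z)={1,5,6}: no change => not a revision
Constraint 2 (U != Y) on D(U)={2,3,5} D(Y)={1,2,3}: no change => not a revision
Constraint 3 (Z < Y) on D(Z)={1,5,6} D(Y)={1,2,3}: Z {1,5,6}->{1}; Y {1,2,3}->{2,3} => REVISION
Constraint 4 (Y != W) on D(Y)={2,3} D(W)={2,3,4,5,6}: no change => not a revision
Total revisions = 1

Answer: 1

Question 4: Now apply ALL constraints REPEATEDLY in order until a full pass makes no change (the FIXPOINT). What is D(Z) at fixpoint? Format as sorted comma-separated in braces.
Answer: {1}

Derivation:
pass 0 (initial): D(Z)={1,5,6}
pass 1: Y {1,2,3}->{2,3}; Z {1,5,6}->{1}
pass 2: no change
Fixpoint after 2 passes: D(Z) = {1}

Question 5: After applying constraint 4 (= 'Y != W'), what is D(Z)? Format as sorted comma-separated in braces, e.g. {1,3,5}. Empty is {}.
Answer: {1}

Derivation:
Constraint 1 (U != Z) on D(U)={2,3,5} D(Z)={1,5,6}: no change
Constraint 2 (U != Y) on D(U)={2,3,5} D(Y)={1,2,3}: no change
Constraint 3 (Z < Y) on D(Z)={1,5,6} D(Y)={1,2,3}: Z {1,5,6}->{1}; Y {1,2,3}->{2,3}
Constraint 4 (Y != W) on D(Y)={2,3} D(W)={2,3,4,5,6}: no change
So after constraint 4: D(Z) = {1}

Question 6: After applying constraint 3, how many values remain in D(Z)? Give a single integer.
Constraint 1 (U != Z) on D(U)={2,3,5} D(Z)={1,5,6}: no change
Constraint 2 (U != Y) on D(U)={2,3,5} D(Y)={1,2,3}: no change
Constraint 3 (Z < Y) on D(Z)={1,5,6} D(Y)={1,2,3}: Z {1,5,6}->{1}; Y {1,2,3}->{2,3}
So after constraint 3: D(Z)={1}, size = 1

Answer: 1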